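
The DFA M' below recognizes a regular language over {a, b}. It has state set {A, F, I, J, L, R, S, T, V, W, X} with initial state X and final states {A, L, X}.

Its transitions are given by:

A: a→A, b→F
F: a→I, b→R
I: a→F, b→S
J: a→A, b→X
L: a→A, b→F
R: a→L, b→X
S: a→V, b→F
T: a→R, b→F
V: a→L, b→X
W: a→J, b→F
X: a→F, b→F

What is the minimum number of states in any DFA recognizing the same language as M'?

6

States {J,T,W} cannot be reached from the start state, so discard them.
Start with accepting vs non-accepting: {A,L,X} | {F,I,R,S,V}.
On input a, block {A,L,X} splits into {A,L} and {X}.
On input a, block {F,I,R,S,V} splits into {F,I,S} and {R,V}.
Split {F,I,S} by δ(·,a) → {F,I} and {S}.
Refine {F,I} on symbol b: members go to different blocks, giving {F} and {I}.
Stable partition: {A,L} | {F} | {X} | {R,V} | {S} | {I} — 6 equivalence classes.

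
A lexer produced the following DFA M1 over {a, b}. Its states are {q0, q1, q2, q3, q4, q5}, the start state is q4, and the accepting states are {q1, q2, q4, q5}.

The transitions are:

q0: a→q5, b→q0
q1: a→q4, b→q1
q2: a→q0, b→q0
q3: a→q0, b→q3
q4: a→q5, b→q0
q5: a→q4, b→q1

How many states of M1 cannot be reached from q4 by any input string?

Starting at q4 and following transitions, the reachable set is {q0, q1, q4, q5}. That leaves q2, q3 unreachable — 2 in total.

2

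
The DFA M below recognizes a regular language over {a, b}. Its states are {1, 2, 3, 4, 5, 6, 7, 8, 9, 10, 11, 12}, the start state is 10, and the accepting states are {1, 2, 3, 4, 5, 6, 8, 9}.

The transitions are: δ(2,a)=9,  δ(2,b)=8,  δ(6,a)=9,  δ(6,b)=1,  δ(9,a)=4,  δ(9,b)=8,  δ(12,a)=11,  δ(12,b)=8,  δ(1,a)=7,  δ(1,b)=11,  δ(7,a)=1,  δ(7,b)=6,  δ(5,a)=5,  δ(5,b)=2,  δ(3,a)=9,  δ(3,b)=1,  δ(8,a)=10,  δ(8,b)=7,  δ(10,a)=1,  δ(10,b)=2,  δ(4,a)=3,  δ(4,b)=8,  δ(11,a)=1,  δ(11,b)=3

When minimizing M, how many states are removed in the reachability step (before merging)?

2

BFS from 10 reaches {1, 2, 3, 4, 6, 7, 8, 9, 10, 11}; the 2 state(s) 5, 12 are never visited.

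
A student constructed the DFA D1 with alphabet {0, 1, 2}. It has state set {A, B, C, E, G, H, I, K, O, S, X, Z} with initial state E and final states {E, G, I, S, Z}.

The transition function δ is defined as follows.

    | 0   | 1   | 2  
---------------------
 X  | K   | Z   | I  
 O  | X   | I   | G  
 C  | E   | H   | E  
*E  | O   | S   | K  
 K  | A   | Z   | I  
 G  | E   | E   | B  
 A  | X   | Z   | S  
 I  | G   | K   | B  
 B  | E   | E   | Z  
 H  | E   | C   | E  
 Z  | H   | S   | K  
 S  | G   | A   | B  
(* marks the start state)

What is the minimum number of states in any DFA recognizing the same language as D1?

Initial partition by acceptance: {E,G,I,S,Z} | {A,B,C,H,K,O,X}.
Refine {E,G,I,S,Z} on symbol 0: members go to different blocks, giving {G,I,S} and {E,Z}.
Refine {G,I,S} on symbol 0: members go to different blocks, giving {I,S} and {G}.
Split {A,B,C,H,K,O,X} by δ(·,0) → {A,K,O,X} and {B,C,H}.
Refine {A,K,O,X} on symbol 1: members go to different blocks, giving {A,K,X} and {O}.
Split {E,Z} by δ(·,0) → {Z} and {E}.
Refine {B,C,H} on symbol 1: members go to different blocks, giving {C,H} and {B}.
No further refinement is possible. Final partition (8 blocks): {I,S} | {A,K,X} | {Z} | {G} | {C,H} | {O} | {E} | {B}.

8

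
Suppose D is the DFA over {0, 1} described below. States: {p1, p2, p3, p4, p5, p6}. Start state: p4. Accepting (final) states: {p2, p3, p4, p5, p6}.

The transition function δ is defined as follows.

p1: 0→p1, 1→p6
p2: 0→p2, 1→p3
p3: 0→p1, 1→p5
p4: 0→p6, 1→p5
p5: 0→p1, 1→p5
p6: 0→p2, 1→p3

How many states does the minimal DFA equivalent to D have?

All states are reachable from the start state.
Initial partition by acceptance: {p2,p3,p4,p5,p6} | {p1}.
Refine {p2,p3,p4,p5,p6} on symbol 0: members go to different blocks, giving {p2,p4,p6} and {p3,p5}.
No further refinement is possible. Final partition (3 blocks): {p2,p4,p6} | {p1} | {p3,p5}.

3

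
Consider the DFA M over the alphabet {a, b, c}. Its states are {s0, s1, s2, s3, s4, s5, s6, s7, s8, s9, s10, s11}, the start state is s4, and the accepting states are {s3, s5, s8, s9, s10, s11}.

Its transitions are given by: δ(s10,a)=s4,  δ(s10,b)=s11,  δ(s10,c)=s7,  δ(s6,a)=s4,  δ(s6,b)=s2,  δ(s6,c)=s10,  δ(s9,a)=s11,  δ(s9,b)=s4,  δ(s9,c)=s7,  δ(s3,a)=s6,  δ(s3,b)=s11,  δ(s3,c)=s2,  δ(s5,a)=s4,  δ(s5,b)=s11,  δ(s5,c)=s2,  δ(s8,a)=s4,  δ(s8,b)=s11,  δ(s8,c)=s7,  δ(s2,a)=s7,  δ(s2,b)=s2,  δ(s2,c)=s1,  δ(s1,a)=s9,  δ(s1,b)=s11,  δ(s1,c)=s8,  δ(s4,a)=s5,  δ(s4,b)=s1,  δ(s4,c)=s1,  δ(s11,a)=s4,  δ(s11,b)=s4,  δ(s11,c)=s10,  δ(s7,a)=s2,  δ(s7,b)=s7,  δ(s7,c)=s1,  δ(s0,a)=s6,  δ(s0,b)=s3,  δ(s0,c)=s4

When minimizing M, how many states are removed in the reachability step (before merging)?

3

Starting at s4 and following transitions, the reachable set is {s1, s2, s4, s5, s7, s8, s9, s10, s11}. That leaves s0, s3, s6 unreachable — 3 in total.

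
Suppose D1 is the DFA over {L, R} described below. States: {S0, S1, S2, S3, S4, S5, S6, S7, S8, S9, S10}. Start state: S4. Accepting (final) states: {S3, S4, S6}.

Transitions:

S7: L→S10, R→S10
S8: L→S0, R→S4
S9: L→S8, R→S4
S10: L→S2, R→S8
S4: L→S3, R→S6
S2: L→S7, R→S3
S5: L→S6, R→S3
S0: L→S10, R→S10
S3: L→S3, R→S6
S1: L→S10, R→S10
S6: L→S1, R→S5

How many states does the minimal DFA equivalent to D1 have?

Reachable states from the start: {S0,S1,S2,S3,S4,S5,S6,S7,S8,S10}. Unreachable: {S9} — drop them.
Start with accepting vs non-accepting: {S3,S4,S6} | {S0,S1,S2,S5,S7,S8,S10}.
Refine {S3,S4,S6} on symbol L: members go to different blocks, giving {S3,S4} and {S6}.
Split {S0,S1,S2,S5,S7,S8,S10} by δ(·,L) → {S0,S1,S2,S7,S8,S10} and {S5}.
Refine {S0,S1,S2,S7,S8,S10} on symbol R: members go to different blocks, giving {S0,S1,S7,S10} and {S2,S8}.
Split {S0,S1,S7,S10} by δ(·,L) → {S0,S1,S7} and {S10}.
The partition is now stable with 6 blocks: {S3,S4} | {S0,S1,S7} | {S6} | {S5} | {S2,S8} | {S10}.

6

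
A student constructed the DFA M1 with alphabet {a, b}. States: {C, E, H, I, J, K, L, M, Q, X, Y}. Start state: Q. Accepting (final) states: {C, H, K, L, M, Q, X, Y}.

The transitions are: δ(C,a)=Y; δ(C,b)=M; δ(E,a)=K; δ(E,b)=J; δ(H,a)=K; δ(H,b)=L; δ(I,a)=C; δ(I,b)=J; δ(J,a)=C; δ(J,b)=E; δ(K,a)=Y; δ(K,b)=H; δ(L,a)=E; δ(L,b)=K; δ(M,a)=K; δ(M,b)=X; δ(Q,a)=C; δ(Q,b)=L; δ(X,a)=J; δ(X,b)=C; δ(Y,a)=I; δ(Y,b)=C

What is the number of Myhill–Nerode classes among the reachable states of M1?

All states are reachable from the start state.
Initial partition by acceptance: {C,H,K,L,M,Q,X,Y} | {E,I,J}.
Split {C,H,K,L,M,Q,X,Y} by δ(·,a) → {C,H,K,M,Q} and {L,X,Y}.
Refine {C,H,K,M,Q} on symbol a: members go to different blocks, giving {H,M,Q} and {C,K}.
Stable partition: {H,M,Q} | {E,I,J} | {L,X,Y} | {C,K} — 4 equivalence classes.

4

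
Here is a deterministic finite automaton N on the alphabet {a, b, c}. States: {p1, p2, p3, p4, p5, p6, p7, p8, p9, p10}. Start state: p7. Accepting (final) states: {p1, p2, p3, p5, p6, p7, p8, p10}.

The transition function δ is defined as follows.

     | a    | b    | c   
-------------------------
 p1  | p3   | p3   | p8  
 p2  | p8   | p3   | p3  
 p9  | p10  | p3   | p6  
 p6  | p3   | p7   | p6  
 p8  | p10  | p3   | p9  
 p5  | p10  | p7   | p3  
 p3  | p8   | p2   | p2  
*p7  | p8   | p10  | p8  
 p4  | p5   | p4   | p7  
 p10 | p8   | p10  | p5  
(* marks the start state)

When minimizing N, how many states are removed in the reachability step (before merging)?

2

BFS from p7 reaches {p2, p3, p5, p6, p7, p8, p9, p10}; the 2 state(s) p1, p4 are never visited.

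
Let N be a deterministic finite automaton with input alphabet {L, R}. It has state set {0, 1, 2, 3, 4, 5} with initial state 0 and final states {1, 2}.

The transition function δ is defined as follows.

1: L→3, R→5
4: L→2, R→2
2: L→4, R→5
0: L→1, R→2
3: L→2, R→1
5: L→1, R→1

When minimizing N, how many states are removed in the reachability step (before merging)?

0

Exploring from 0, all states are eventually visited, so none are unreachable.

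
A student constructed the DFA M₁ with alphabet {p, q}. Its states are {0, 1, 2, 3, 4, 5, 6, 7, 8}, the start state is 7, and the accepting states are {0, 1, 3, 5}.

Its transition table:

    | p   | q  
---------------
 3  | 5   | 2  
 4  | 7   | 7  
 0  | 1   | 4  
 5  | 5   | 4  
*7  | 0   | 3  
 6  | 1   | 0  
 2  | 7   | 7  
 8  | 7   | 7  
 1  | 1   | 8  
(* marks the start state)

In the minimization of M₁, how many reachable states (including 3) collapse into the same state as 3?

Reachable states from the start: {0,1,2,3,4,5,7,8}. Unreachable: {6} — drop them.
P0 = {0,1,3,5} | {2,4,7,8}.
On input p, block {2,4,7,8} splits into {2,4,8} and {7}.
No further refinement is possible. Final partition (3 blocks): {0,1,3,5} | {2,4,8} | {7}.
State 3 belongs to the block {0,1,3,5}, which has 4 states.

4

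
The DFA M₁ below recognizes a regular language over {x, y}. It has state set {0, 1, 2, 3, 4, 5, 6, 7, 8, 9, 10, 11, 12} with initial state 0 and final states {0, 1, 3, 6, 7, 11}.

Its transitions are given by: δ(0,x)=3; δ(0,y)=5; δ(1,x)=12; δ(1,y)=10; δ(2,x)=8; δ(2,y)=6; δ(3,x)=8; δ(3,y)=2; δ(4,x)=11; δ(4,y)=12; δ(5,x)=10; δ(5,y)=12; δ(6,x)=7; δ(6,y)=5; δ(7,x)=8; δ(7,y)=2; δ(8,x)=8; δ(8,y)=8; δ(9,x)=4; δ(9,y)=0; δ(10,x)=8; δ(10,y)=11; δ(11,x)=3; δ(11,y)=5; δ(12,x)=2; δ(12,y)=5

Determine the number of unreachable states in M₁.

3

BFS from 0 reaches {0, 2, 3, 5, 6, 7, 8, 10, 11, 12}; the 3 state(s) 1, 4, 9 are never visited.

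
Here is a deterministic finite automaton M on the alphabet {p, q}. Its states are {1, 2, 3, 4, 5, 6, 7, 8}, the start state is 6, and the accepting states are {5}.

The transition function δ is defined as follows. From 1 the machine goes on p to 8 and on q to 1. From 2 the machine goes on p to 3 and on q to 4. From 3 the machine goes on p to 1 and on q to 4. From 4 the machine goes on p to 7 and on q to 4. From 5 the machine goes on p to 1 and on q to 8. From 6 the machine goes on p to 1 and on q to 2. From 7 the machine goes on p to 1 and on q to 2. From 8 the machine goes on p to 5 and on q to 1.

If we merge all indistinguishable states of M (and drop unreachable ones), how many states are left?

5

All states are reachable from the start state.
P0 = {5} | {1,2,3,4,6,7,8}.
Split {1,2,3,4,6,7,8} by δ(·,p) → {1,2,3,4,6,7} and {8}.
Refine {1,2,3,4,6,7} on symbol p: members go to different blocks, giving {2,3,4,6,7} and {1}.
Refine {2,3,4,6,7} on symbol p: members go to different blocks, giving {3,6,7} and {2,4}.
Stable partition: {5} | {3,6,7} | {8} | {1} | {2,4} — 5 equivalence classes.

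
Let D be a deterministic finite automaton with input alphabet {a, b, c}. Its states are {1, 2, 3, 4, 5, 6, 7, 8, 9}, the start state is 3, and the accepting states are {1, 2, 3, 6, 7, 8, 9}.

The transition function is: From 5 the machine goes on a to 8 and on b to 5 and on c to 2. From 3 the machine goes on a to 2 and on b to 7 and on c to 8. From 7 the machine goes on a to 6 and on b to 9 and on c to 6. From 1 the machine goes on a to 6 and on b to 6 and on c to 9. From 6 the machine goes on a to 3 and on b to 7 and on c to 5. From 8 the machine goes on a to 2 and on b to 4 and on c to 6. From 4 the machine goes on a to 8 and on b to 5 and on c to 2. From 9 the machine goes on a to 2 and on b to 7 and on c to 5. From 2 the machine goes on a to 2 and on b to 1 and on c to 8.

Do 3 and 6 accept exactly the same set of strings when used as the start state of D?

Start with accepting vs non-accepting: {1,2,3,6,7,8,9} | {4,5}.
Split {1,2,3,6,7,8,9} by δ(·,b) → {1,2,3,6,7,9} and {8}.
Refine {1,2,3,6,7,9} on symbol c: members go to different blocks, giving {1,7} and {2,3} and {6,9}.
Stable partition: {1,7} | {4,5} | {8} | {2,3} | {6,9} — 5 equivalence classes.
3 and 6 end up in different blocks, so they are distinguishable. For instance, the string 'c' is accepted from only 3.

No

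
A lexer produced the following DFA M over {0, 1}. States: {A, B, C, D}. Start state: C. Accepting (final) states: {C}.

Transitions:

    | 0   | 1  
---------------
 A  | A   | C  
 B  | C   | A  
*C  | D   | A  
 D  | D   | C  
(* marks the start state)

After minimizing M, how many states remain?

Reachable states from the start: {A,C,D}. Unreachable: {B} — drop them.
Start with accepting vs non-accepting: {C} | {A,D}.
No further refinement is possible. Final partition (2 blocks): {C} | {A,D}.

2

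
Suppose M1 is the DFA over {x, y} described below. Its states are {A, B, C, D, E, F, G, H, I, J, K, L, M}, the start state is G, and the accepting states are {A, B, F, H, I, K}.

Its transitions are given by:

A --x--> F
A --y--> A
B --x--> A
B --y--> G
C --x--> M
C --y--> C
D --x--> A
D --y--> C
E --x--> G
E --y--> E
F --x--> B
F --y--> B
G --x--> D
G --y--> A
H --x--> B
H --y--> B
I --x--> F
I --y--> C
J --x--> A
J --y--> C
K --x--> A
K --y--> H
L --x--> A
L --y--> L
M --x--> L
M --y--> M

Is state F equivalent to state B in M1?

No

States {E,H,I,J,K} cannot be reached from the start state, so discard them.
Start with accepting vs non-accepting: {A,B,F} | {C,D,G,L,M}.
Split {A,B,F} by δ(·,y) → {A,F} and {B}.
Split {A,F} by δ(·,x) → {A} and {F}.
On input x, block {C,D,G,L,M} splits into {C,G,M} and {D,L}.
Refine {C,G,M} on symbol x: members go to different blocks, giving {G,M} and {C}.
Split {G,M} by δ(·,y) → {G} and {M}.
On input y, block {D,L} splits into {D} and {L}.
No further refinement is possible. Final partition (8 blocks): {A} | {G} | {B} | {F} | {D} | {C} | {M} | {L}.
F and B end up in different blocks, so they are distinguishable. For instance, the string 'y' is accepted from only F.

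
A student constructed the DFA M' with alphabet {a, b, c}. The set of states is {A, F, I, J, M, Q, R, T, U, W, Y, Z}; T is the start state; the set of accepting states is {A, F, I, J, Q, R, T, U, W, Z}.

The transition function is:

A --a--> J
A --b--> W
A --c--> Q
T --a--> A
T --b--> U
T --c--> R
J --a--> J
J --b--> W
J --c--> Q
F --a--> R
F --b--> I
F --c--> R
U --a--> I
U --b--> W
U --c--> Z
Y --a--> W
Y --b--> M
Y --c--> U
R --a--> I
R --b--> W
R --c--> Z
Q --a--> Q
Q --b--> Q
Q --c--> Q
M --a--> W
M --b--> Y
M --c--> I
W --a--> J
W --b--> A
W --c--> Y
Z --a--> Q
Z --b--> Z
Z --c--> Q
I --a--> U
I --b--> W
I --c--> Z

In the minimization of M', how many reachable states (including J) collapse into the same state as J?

First remove the unreachable states {F}; 11 states remain.
Start with accepting vs non-accepting: {A,I,J,Q,R,T,U,W,Z} | {M,Y}.
On input c, block {A,I,J,Q,R,T,U,W,Z} splits into {A,I,J,Q,R,T,U,Z} and {W}.
Refine {A,I,J,Q,R,T,U,Z} on symbol b: members go to different blocks, giving {A,I,J,R,U} and {Q,T,Z}.
Split {Q,T,Z} by δ(·,a) → {Q,Z} and {T}.
No further refinement is possible. Final partition (5 blocks): {A,I,J,R,U} | {M,Y} | {W} | {Q,Z} | {T}.
The equivalence class containing J is {A,I,J,R,U}, of size 5.

5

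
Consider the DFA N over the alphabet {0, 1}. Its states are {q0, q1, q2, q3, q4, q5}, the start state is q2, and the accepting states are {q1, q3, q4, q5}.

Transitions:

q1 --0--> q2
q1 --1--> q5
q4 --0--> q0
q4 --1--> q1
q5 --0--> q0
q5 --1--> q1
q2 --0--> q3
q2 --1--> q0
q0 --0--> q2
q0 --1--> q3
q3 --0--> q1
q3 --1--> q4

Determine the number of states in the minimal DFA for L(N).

Initial partition by acceptance: {q1,q3,q4,q5} | {q0,q2}.
Split {q1,q3,q4,q5} by δ(·,0) → {q1,q4,q5} and {q3}.
On input 0, block {q0,q2} splits into {q0} and {q2}.
Refine {q1,q4,q5} on symbol 0: members go to different blocks, giving {q4,q5} and {q1}.
The partition is now stable with 5 blocks: {q4,q5} | {q0} | {q3} | {q2} | {q1}.

5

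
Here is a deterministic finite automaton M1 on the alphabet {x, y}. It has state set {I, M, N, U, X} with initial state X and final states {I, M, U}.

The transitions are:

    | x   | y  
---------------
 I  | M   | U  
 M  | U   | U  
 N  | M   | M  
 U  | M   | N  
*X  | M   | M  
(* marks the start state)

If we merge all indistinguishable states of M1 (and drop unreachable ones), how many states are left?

3

Reachable states from the start: {M,N,U,X}. Unreachable: {I} — drop them.
Initial partition by acceptance: {M,U} | {N,X}.
On input y, block {M,U} splits into {M} and {U}.
Stable partition: {M} | {N,X} | {U} — 3 equivalence classes.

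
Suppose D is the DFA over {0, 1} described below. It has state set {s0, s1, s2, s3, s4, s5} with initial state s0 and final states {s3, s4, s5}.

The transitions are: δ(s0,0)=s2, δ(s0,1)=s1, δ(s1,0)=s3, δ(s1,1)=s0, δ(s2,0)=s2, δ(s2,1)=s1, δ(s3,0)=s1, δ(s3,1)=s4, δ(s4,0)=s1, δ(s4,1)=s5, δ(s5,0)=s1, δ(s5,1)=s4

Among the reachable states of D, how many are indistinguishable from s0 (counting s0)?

Every state is reachable, so we keep all 6.
Initial partition by acceptance: {s3,s4,s5} | {s0,s1,s2}.
Split {s0,s1,s2} by δ(·,0) → {s0,s2} and {s1}.
The partition is now stable with 3 blocks: {s3,s4,s5} | {s0,s2} | {s1}.
The equivalence class containing s0 is {s0,s2}, of size 2.

2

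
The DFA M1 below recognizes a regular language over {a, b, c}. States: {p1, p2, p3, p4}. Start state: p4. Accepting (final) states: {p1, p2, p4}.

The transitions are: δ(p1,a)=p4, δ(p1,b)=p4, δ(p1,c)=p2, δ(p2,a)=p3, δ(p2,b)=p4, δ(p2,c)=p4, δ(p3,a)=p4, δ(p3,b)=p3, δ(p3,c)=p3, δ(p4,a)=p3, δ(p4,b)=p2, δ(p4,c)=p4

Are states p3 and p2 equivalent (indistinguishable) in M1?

No

First remove the unreachable states {p1}; 3 states remain.
Initial partition by acceptance: {p2,p4} | {p3}.
The partition is now stable with 2 blocks: {p2,p4} | {p3}.
p3 and p2 end up in different blocks, so they are distinguishable. For instance, the string 'ε' is accepted from only p2.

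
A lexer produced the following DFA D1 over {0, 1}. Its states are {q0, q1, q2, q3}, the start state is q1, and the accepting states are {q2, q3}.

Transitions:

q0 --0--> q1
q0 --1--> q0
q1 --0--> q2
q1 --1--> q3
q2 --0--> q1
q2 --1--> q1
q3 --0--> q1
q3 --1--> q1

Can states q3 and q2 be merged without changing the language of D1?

Yes

First remove the unreachable states {q0}; 3 states remain.
P0 = {q2,q3} | {q1}.
Stable partition: {q2,q3} | {q1} — 2 equivalence classes.
q3 and q2 lie in the same block of the stable partition, so they are equivalent — no string distinguishes them.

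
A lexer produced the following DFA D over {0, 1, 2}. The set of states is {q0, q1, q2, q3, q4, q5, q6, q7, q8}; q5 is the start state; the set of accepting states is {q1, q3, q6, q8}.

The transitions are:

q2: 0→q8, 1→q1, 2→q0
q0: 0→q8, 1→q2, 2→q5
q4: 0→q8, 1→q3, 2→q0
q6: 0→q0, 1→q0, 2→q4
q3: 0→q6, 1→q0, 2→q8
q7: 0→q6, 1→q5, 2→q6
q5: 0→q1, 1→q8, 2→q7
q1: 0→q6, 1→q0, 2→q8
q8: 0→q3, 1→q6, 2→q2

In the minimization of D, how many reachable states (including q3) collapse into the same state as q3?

2

Initial partition by acceptance: {q1,q3,q6,q8} | {q0,q2,q4,q5,q7}.
On input 0, block {q1,q3,q6,q8} splits into {q1,q3,q8} and {q6}.
Refine {q1,q3,q8} on symbol 0: members go to different blocks, giving {q1,q3} and {q8}.
Refine {q0,q2,q4,q5,q7} on symbol 0: members go to different blocks, giving {q0,q2,q4} and {q5} and {q7}.
Refine {q0,q2,q4} on symbol 1: members go to different blocks, giving {q2,q4} and {q0}.
The partition is now stable with 7 blocks: {q1,q3} | {q2,q4} | {q6} | {q8} | {q5} | {q7} | {q0}.
State q3 belongs to the block {q1,q3}, which has 2 states.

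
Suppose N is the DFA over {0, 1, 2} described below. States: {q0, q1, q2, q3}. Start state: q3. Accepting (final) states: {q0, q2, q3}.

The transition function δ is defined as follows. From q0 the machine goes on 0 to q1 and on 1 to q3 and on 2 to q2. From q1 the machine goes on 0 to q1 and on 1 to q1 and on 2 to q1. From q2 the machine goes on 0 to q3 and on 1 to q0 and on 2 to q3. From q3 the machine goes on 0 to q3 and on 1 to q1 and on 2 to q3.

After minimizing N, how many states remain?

2

States {q0,q2} cannot be reached from the start state, so discard them.
Start with accepting vs non-accepting: {q3} | {q1}.
The partition is now stable with 2 blocks: {q3} | {q1}.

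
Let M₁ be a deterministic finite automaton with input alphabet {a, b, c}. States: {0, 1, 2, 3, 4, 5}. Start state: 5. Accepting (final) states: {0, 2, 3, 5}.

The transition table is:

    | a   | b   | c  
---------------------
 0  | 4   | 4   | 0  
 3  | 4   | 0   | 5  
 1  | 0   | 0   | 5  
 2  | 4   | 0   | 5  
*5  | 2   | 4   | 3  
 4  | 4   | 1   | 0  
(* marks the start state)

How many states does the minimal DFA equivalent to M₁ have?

P0 = {0,2,3,5} | {1,4}.
Refine {0,2,3,5} on symbol a: members go to different blocks, giving {0,2,3} and {5}.
Split {0,2,3} by δ(·,b) → {2,3} and {0}.
Refine {1,4} on symbol a: members go to different blocks, giving {1} and {4}.
No further refinement is possible. Final partition (5 blocks): {2,3} | {1} | {5} | {0} | {4}.

5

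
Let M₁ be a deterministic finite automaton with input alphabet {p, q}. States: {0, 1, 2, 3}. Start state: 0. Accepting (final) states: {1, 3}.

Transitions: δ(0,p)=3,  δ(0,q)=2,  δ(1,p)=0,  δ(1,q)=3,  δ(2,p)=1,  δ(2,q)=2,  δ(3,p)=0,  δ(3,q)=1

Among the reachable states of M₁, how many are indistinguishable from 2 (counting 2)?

All states are reachable from the start state.
Start with accepting vs non-accepting: {1,3} | {0,2}.
No further refinement is possible. Final partition (2 blocks): {1,3} | {0,2}.
State 2 belongs to the block {0,2}, which has 2 states.

2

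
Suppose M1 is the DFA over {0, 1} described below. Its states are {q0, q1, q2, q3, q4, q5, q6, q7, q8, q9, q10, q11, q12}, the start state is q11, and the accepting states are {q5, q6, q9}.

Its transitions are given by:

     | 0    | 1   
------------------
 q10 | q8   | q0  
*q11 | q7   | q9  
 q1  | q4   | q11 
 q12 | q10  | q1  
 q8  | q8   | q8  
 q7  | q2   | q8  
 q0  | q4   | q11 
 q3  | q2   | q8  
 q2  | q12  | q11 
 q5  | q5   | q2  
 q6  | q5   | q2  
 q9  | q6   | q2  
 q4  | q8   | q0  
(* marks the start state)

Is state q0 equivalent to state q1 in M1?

Reachable states from the start: {q0,q1,q2,q4,q5,q6,q7,q8,q9,q10,q11,q12}. Unreachable: {q3} — drop them.
Initial partition by acceptance: {q5,q6,q9} | {q0,q1,q2,q4,q7,q8,q10,q11,q12}.
On input 1, block {q0,q1,q2,q4,q7,q8,q10,q11,q12} splits into {q0,q1,q2,q4,q7,q8,q10,q12} and {q11}.
On input 1, block {q0,q1,q2,q4,q7,q8,q10,q12} splits into {q4,q7,q8,q10,q12} and {q0,q1,q2}.
Refine {q4,q7,q8,q10,q12} on symbol 0: members go to different blocks, giving {q4,q8,q10,q12} and {q7}.
Refine {q4,q8,q10,q12} on symbol 1: members go to different blocks, giving {q4,q10,q12} and {q8}.
Refine {q4,q10,q12} on symbol 0: members go to different blocks, giving {q4,q10} and {q12}.
Split {q0,q1,q2} by δ(·,0) → {q0,q1} and {q2}.
No further refinement is possible. Final partition (8 blocks): {q5,q6,q9} | {q4,q10} | {q11} | {q0,q1} | {q7} | {q8} | {q12} | {q2}.
q0 and q1 lie in the same block of the stable partition, so they are equivalent — no string distinguishes them.

Yes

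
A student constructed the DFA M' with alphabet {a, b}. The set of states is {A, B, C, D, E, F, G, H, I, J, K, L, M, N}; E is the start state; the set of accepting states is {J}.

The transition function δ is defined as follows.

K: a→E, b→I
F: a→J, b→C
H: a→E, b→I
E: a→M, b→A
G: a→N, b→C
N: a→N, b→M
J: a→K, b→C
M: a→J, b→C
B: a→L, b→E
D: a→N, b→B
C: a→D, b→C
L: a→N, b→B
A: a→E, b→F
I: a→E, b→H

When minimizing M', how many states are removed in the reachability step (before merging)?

BFS from E reaches {A, B, C, D, E, F, H, I, J, K, L, M, N}; the 1 state(s) G are never visited.

1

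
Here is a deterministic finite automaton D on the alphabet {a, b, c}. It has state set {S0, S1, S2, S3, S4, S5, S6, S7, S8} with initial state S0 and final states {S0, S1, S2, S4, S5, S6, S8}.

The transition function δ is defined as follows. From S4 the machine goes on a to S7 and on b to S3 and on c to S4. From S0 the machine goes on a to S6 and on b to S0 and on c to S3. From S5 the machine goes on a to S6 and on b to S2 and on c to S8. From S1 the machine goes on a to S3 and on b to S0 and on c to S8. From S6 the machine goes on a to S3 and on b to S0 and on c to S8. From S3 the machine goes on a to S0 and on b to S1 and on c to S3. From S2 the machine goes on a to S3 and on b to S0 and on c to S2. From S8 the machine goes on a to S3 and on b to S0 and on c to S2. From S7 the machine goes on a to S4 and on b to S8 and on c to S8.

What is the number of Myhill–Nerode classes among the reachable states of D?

First remove the unreachable states {S4,S5,S7}; 6 states remain.
Initial partition by acceptance: {S0,S1,S2,S6,S8} | {S3}.
Split {S0,S1,S2,S6,S8} by δ(·,a) → {S1,S2,S6,S8} and {S0}.
Stable partition: {S1,S2,S6,S8} | {S3} | {S0} — 3 equivalence classes.

3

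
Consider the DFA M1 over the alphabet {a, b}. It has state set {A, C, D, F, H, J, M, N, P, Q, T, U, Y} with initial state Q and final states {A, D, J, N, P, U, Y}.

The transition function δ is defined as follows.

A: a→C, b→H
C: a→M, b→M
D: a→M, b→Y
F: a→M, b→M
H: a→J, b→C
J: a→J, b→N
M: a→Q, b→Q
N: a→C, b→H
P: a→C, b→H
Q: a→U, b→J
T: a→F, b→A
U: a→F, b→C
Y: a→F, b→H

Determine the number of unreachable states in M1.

BFS from Q reaches {C, F, H, J, M, N, Q, U}; the 5 state(s) A, D, P, T, Y are never visited.

5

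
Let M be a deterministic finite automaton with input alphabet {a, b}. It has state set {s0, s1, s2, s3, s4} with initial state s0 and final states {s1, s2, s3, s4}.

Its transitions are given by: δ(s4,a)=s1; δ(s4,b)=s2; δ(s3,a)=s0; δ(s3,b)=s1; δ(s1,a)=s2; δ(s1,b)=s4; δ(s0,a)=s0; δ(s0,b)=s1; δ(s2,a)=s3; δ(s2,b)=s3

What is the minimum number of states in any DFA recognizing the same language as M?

5

Every state is reachable, so we keep all 5.
Initial partition by acceptance: {s1,s2,s3,s4} | {s0}.
Refine {s1,s2,s3,s4} on symbol a: members go to different blocks, giving {s1,s2,s4} and {s3}.
Refine {s1,s2,s4} on symbol a: members go to different blocks, giving {s1,s4} and {s2}.
Refine {s1,s4} on symbol a: members go to different blocks, giving {s1} and {s4}.
The partition is now stable with 5 blocks: {s1} | {s0} | {s3} | {s2} | {s4}.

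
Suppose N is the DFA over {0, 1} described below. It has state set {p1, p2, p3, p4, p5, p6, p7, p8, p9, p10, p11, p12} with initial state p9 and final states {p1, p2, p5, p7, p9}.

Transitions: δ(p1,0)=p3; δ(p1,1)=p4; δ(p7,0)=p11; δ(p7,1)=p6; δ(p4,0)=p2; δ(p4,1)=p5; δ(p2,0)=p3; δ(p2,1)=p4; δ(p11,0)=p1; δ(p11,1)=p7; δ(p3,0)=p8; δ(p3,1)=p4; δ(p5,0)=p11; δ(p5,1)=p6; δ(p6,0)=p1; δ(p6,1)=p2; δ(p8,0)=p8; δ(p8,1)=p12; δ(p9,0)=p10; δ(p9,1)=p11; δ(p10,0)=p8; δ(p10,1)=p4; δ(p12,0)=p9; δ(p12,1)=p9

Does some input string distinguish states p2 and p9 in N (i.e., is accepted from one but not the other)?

No

Start with accepting vs non-accepting: {p1,p2,p5,p7,p9} | {p3,p4,p6,p8,p10,p11,p12}.
On input 0, block {p3,p4,p6,p8,p10,p11,p12} splits into {p4,p6,p11,p12} and {p3,p8,p10}.
Refine {p1,p2,p5,p7,p9} on symbol 0: members go to different blocks, giving {p1,p2,p9} and {p5,p7}.
Split {p4,p6,p11,p12} by δ(·,1) → {p4,p11} and {p6,p12}.
On input 1, block {p3,p8,p10} splits into {p3,p10} and {p8}.
The partition is now stable with 6 blocks: {p1,p2,p9} | {p4,p11} | {p3,p10} | {p5,p7} | {p6,p12} | {p8}.
p2 and p9 lie in the same block of the stable partition, so they are equivalent — no string distinguishes them.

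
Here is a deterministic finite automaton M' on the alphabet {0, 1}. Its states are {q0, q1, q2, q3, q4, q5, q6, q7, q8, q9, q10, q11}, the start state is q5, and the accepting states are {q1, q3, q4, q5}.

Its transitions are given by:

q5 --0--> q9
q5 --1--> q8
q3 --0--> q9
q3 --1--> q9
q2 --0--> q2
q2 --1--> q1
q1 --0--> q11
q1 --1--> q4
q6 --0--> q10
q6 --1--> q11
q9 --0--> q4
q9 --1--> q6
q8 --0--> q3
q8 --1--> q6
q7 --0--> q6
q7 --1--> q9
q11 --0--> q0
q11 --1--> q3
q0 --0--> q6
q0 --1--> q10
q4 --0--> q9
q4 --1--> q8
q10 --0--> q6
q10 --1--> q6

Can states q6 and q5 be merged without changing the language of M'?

No

Reachable states from the start: {q0,q3,q4,q5,q6,q8,q9,q10,q11}. Unreachable: {q1,q2,q7} — drop them.
Start with accepting vs non-accepting: {q3,q4,q5} | {q0,q6,q8,q9,q10,q11}.
Split {q0,q6,q8,q9,q10,q11} by δ(·,0) → {q0,q6,q10,q11} and {q8,q9}.
Refine {q0,q6,q10,q11} on symbol 1: members go to different blocks, giving {q0,q6,q10} and {q11}.
Split {q0,q6,q10} by δ(·,1) → {q0,q10} and {q6}.
On input 1, block {q0,q10} splits into {q0} and {q10}.
Stable partition: {q3,q4,q5} | {q0} | {q8,q9} | {q11} | {q6} | {q10} — 6 equivalence classes.
q6 and q5 end up in different blocks, so they are distinguishable. For instance, the string 'ε' is accepted from only q5.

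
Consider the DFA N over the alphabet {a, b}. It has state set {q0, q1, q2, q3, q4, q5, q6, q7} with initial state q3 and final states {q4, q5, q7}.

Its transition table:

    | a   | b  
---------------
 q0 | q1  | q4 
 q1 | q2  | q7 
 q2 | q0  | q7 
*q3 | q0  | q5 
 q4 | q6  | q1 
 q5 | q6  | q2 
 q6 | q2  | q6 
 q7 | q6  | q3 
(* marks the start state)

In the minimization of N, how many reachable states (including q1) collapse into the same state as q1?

4

All states are reachable from the start state.
Initial partition by acceptance: {q4,q5,q7} | {q0,q1,q2,q3,q6}.
Refine {q0,q1,q2,q3,q6} on symbol b: members go to different blocks, giving {q0,q1,q2,q3} and {q6}.
The partition is now stable with 3 blocks: {q4,q5,q7} | {q0,q1,q2,q3} | {q6}.
The equivalence class containing q1 is {q0,q1,q2,q3}, of size 4.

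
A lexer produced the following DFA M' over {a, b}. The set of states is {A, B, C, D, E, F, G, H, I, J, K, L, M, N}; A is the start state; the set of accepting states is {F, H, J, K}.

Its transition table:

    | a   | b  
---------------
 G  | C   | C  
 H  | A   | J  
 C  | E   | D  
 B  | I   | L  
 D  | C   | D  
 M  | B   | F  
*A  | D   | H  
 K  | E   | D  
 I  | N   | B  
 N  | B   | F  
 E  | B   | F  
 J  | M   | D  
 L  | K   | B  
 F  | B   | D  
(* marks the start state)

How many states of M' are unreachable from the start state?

1

Starting at A and following transitions, the reachable set is {A, B, C, D, E, F, H, I, J, K, L, M, N}. That leaves G unreachable — 1 in total.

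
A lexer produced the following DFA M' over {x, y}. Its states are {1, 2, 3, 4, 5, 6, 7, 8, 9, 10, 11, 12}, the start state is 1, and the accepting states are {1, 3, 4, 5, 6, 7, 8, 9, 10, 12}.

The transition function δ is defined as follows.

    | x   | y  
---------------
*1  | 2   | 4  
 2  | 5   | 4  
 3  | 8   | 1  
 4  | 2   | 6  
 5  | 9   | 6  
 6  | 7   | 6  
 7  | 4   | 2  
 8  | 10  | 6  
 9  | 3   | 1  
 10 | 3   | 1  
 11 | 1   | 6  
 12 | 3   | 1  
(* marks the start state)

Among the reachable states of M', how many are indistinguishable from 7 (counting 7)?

1

Reachable states from the start: {1,2,3,4,5,6,7,8,9,10}. Unreachable: {11,12} — drop them.
P0 = {1,3,4,5,6,7,8,9,10} | {2}.
On input x, block {1,3,4,5,6,7,8,9,10} splits into {3,5,6,7,8,9,10} and {1,4}.
Refine {3,5,6,7,8,9,10} on symbol x: members go to different blocks, giving {3,5,6,8,9,10} and {7}.
Refine {3,5,6,8,9,10} on symbol x: members go to different blocks, giving {3,5,8,9,10} and {6}.
Split {3,5,8,9,10} by δ(·,y) → {3,9,10} and {5,8}.
Refine {3,9,10} on symbol x: members go to different blocks, giving {9,10} and {3}.
Split {1,4} by δ(·,y) → {1} and {4}.
The partition is now stable with 8 blocks: {9,10} | {2} | {1} | {7} | {6} | {5,8} | {3} | {4}.
The equivalence class containing 7 is {7}, of size 1.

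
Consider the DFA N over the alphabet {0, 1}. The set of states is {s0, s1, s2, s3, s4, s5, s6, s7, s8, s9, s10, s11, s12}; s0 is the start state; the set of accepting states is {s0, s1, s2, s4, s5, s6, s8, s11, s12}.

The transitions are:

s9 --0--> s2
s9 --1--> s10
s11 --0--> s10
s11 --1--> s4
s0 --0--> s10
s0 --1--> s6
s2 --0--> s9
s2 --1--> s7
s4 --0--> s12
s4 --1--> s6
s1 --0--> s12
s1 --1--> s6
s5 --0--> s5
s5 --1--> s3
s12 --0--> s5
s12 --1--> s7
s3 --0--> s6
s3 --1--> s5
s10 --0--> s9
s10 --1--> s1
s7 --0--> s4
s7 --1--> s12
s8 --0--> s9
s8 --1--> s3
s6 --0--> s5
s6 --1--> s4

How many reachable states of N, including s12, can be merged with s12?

2

States {s8,s11} cannot be reached from the start state, so discard them.
Initial partition by acceptance: {s0,s1,s2,s4,s5,s6,s12} | {s3,s7,s9,s10}.
Refine {s0,s1,s2,s4,s5,s6,s12} on symbol 0: members go to different blocks, giving {s1,s4,s5,s6,s12} and {s0,s2}.
Refine {s1,s4,s5,s6,s12} on symbol 1: members go to different blocks, giving {s1,s4,s6} and {s5,s12}.
Split {s3,s7,s9,s10} by δ(·,0) → {s3,s7} and {s9} and {s10}.
On input 0, block {s0,s2} splits into {s0} and {s2}.
Stable partition: {s1,s4,s6} | {s3,s7} | {s0} | {s5,s12} | {s9} | {s10} | {s2} — 7 equivalence classes.
State s12 belongs to the block {s5,s12}, which has 2 states.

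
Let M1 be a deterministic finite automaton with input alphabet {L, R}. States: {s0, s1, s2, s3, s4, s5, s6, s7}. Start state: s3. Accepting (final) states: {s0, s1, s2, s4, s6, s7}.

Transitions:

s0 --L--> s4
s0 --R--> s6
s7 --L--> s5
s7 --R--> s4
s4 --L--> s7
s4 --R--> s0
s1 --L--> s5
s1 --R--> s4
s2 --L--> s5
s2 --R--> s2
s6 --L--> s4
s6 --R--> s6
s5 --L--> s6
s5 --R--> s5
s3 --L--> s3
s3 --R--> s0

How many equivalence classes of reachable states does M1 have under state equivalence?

Reachable states from the start: {s0,s3,s4,s5,s6,s7}. Unreachable: {s1,s2} — drop them.
P0 = {s0,s4,s6,s7} | {s3,s5}.
Split {s0,s4,s6,s7} by δ(·,L) → {s0,s4,s6} and {s7}.
Refine {s0,s4,s6} on symbol L: members go to different blocks, giving {s0,s6} and {s4}.
Refine {s3,s5} on symbol L: members go to different blocks, giving {s3} and {s5}.
No further refinement is possible. Final partition (5 blocks): {s0,s6} | {s3} | {s7} | {s4} | {s5}.

5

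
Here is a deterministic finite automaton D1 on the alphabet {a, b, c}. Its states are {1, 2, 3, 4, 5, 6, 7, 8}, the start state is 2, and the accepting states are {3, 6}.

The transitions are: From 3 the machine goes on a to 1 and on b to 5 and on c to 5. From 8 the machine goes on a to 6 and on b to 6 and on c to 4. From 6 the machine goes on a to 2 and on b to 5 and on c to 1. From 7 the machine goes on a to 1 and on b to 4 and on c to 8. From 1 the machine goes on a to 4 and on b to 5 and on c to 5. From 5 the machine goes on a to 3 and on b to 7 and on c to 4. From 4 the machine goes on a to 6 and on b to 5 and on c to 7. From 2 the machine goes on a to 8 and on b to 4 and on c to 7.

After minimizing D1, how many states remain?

8

Initial partition by acceptance: {3,6} | {1,2,4,5,7,8}.
Split {1,2,4,5,7,8} by δ(·,a) → {1,2,7} and {4,5,8}.
On input c, block {3,6} splits into {3} and {6}.
On input a, block {1,2,7} splits into {1,2} and {7}.
Split {1,2} by δ(·,c) → {1} and {2}.
Split {4,5,8} by δ(·,a) → {4,8} and {5}.
Split {4,8} by δ(·,b) → {4} and {8}.
No further refinement is possible. Final partition (8 blocks): {3} | {1} | {4} | {6} | {7} | {2} | {5} | {8}.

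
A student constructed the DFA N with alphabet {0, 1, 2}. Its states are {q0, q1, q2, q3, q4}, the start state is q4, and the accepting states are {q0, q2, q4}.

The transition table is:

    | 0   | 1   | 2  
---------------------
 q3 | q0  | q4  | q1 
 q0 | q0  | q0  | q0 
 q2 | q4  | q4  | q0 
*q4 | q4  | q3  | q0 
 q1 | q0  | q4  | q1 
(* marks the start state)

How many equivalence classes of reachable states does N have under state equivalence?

3

First remove the unreachable states {q2}; 4 states remain.
P0 = {q0,q4} | {q1,q3}.
Split {q0,q4} by δ(·,1) → {q0} and {q4}.
No further refinement is possible. Final partition (3 blocks): {q0} | {q1,q3} | {q4}.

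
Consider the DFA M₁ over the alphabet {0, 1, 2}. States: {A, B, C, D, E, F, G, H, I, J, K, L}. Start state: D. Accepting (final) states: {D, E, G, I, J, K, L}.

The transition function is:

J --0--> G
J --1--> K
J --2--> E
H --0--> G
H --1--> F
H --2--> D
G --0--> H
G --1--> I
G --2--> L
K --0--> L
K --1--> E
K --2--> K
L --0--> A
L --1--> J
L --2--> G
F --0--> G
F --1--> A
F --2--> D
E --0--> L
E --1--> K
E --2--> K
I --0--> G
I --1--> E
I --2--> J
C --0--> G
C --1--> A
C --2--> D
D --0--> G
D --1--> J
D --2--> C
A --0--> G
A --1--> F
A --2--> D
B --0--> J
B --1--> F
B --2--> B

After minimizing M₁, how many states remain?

Reachable states from the start: {A,C,D,E,F,G,H,I,J,K,L}. Unreachable: {B} — drop them.
P0 = {D,E,G,I,J,K,L} | {A,C,F,H}.
Split {D,E,G,I,J,K,L} by δ(·,0) → {D,E,I,J,K} and {G,L}.
Split {D,E,I,J,K} by δ(·,2) → {E,I,J,K} and {D}.
No further refinement is possible. Final partition (4 blocks): {E,I,J,K} | {A,C,F,H} | {G,L} | {D}.

4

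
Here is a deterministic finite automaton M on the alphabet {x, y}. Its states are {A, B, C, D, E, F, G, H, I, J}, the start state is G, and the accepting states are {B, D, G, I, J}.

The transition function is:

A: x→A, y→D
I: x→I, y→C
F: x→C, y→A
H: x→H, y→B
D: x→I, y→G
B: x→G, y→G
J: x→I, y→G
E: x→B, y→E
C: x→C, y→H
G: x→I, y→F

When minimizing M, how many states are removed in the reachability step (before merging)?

Starting at G and following transitions, the reachable set is {A, B, C, D, F, G, H, I}. That leaves E, J unreachable — 2 in total.

2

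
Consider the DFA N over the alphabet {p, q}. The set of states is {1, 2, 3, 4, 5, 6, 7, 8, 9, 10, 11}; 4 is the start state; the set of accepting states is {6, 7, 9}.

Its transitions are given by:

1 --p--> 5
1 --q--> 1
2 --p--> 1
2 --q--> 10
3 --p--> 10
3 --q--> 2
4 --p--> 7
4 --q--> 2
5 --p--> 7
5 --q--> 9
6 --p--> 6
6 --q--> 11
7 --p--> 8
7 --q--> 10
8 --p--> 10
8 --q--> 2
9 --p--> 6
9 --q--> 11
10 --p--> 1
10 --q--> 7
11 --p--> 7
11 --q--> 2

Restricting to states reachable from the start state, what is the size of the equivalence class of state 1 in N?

States {3} cannot be reached from the start state, so discard them.
Start with accepting vs non-accepting: {6,7,9} | {1,2,4,5,8,10,11}.
On input p, block {6,7,9} splits into {6,9} and {7}.
Refine {1,2,4,5,8,10,11} on symbol p: members go to different blocks, giving {1,2,8,10} and {4,5,11}.
Split {1,2,8,10} by δ(·,p) → {2,8,10} and {1}.
Refine {2,8,10} on symbol p: members go to different blocks, giving {2,10} and {8}.
On input q, block {2,10} splits into {2} and {10}.
Split {4,5,11} by δ(·,q) → {4,11} and {5}.
The partition is now stable with 8 blocks: {6,9} | {2} | {7} | {4,11} | {1} | {8} | {10} | {5}.
The equivalence class containing 1 is {1}, of size 1.

1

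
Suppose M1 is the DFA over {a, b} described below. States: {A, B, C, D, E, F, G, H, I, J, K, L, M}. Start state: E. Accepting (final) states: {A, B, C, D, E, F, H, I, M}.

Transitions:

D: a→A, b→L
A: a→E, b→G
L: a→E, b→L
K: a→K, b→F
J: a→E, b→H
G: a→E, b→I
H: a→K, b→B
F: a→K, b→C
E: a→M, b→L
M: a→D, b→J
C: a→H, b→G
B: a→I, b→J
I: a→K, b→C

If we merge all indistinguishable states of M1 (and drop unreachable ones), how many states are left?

Start with accepting vs non-accepting: {A,B,C,D,E,F,H,I,M} | {G,J,K,L}.
Split {A,B,C,D,E,F,H,I,M} by δ(·,a) → {A,B,C,D,E,M} and {F,H,I}.
On input a, block {A,B,C,D,E,M} splits into {A,D,E,M} and {B,C}.
Split {G,J,K,L} by δ(·,a) → {G,J,L} and {K}.
Split {G,J,L} by δ(·,b) → {G,J} and {L}.
Refine {A,D,E,M} on symbol b: members go to different blocks, giving {A,M} and {D,E}.
No further refinement is possible. Final partition (7 blocks): {A,M} | {G,J} | {F,H,I} | {B,C} | {K} | {L} | {D,E}.

7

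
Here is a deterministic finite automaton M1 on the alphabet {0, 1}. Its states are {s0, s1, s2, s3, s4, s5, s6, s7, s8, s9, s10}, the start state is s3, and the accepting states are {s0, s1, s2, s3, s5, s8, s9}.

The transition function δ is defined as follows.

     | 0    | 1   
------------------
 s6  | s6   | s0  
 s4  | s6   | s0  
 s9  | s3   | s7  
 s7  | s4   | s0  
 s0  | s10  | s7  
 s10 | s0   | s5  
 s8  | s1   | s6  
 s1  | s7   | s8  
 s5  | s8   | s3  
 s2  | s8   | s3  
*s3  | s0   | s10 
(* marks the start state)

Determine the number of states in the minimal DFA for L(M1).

States {s2,s9} cannot be reached from the start state, so discard them.
P0 = {s0,s1,s3,s5,s8} | {s4,s6,s7,s10}.
Split {s0,s1,s3,s5,s8} by δ(·,0) → {s3,s5,s8} and {s0,s1}.
Refine {s3,s5,s8} on symbol 0: members go to different blocks, giving {s3,s8} and {s5}.
Split {s4,s6,s7,s10} by δ(·,0) → {s4,s6,s7} and {s10}.
On input 1, block {s3,s8} splits into {s3} and {s8}.
Refine {s0,s1} on symbol 0: members go to different blocks, giving {s0} and {s1}.
No further refinement is possible. Final partition (7 blocks): {s3} | {s4,s6,s7} | {s0} | {s5} | {s10} | {s8} | {s1}.

7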